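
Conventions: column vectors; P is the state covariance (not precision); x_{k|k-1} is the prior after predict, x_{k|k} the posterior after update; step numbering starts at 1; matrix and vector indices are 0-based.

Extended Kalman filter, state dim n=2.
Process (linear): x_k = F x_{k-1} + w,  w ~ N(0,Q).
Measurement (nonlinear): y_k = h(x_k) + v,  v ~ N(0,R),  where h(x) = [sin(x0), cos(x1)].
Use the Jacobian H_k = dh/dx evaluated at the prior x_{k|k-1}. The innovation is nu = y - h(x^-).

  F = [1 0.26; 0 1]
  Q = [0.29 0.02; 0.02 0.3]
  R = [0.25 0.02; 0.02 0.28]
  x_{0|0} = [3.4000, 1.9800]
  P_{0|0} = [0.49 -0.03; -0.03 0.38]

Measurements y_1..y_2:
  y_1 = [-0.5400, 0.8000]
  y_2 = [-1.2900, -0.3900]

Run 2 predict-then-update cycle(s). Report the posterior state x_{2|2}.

x_post = [4.4764, 1.6768]

step 1: x^-=[3.9148, 1.9800]  P^-=[0.7901 0.0888; 0.0888 0.6800]  H_jac=[-0.7157 0.0000; 0.0000 -0.9174]  S=[0.6547 0.0783; 0.0783 0.8524]  K=[-0.8617 -0.0164; -0.0096 -0.7310]  nu=[0.1584, 1.1979]  x^+=[3.7586, 1.1028]  P^+=[0.3015 0.0238; 0.0238 0.2233]
step 2: x^-=[4.0453, 1.1028]  P^-=[0.6190 0.1019; 0.1019 0.5233]  H_jac=[-0.6187 0.0000; 0.0000 -0.8925]  S=[0.4869 0.0762; 0.0762 0.6968]  K=[-0.7794 -0.0452; -0.0249 -0.6675]  nu=[-0.5044, -0.8411]  x^+=[4.4764, 1.6768]  P^+=[0.3164 0.0316; 0.0316 0.2100]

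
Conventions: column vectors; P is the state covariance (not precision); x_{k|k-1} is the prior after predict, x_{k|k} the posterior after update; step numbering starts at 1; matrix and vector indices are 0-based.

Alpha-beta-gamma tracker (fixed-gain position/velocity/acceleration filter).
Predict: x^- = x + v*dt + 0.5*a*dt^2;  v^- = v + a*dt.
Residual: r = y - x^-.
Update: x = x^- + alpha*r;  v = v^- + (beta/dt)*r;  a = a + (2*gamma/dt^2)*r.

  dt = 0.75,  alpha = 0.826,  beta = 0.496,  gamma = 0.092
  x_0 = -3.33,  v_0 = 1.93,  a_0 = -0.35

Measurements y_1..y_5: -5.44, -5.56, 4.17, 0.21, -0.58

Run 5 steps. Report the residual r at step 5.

step 1: x_pred=-1.9809  r=-3.4591  x^+=-4.8381  v^+=-0.6201  a^+=-1.4815
step 2: x_pred=-5.7199  r=0.1599  x^+=-5.5878  v^+=-1.6255  a^+=-1.4292
step 3: x_pred=-7.2089  r=11.3789  x^+=2.1901  v^+=4.8278  a^+=2.2930
step 4: x_pred=6.4559  r=-6.2459  x^+=1.2968  v^+=2.4170  a^+=0.2499
step 5: x_pred=3.1798  r=-3.7598  x^+=0.0742  v^+=0.1179  a^+=-0.9800

resid = -3.7598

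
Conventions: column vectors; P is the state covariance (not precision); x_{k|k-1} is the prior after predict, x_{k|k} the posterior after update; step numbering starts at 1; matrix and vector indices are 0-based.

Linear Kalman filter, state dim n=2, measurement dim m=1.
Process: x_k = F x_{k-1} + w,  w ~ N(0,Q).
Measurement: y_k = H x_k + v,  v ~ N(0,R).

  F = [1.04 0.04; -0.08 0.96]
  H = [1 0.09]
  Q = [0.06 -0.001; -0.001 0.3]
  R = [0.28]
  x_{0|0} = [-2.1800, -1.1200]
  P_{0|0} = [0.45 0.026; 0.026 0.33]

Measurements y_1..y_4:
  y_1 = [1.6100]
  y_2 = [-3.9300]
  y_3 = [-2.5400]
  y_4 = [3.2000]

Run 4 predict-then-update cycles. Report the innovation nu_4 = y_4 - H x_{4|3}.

innov = [5.4544]

step 1: x^-=[-2.3120, -0.9008]  P^-=[0.5494 0.0001; 0.0001 0.6030]  S=[0.8343]  K=[0.6585; 0.0652]  nu=[4.0031]  x^+=[0.3241, -0.6399]  P^+=[0.1876 -0.0357; -0.0357 0.5995]
step 2: x^-=[0.3115, -0.6402]  P^-=[0.2609 -0.0291; -0.0291 0.8592]  S=[0.5426]  K=[0.4760; 0.0888]  nu=[-4.1839]  x^+=[-1.6800, -1.0119]  P^+=[0.1380 -0.0521; -0.0521 0.8549]
step 3: x^-=[-1.7876, -0.8370]  P^-=[0.2063 -0.0315; -0.0315 1.0967]  S=[0.4895]  K=[0.4156; 0.1374]  nu=[-0.6770]  x^+=[-2.0690, -0.9300]  P^+=[0.1217 -0.0594; -0.0594 1.0875]
step 4: x^-=[-2.1890, -0.7273]  P^-=[0.1884 -0.0285; -0.0285 1.3121]  S=[0.4739]  K=[0.3922; 0.1891]  nu=[5.4544]  x^+=[-0.0498, 0.3039]  P^+=[0.1155 -0.0636; -0.0636 1.2952]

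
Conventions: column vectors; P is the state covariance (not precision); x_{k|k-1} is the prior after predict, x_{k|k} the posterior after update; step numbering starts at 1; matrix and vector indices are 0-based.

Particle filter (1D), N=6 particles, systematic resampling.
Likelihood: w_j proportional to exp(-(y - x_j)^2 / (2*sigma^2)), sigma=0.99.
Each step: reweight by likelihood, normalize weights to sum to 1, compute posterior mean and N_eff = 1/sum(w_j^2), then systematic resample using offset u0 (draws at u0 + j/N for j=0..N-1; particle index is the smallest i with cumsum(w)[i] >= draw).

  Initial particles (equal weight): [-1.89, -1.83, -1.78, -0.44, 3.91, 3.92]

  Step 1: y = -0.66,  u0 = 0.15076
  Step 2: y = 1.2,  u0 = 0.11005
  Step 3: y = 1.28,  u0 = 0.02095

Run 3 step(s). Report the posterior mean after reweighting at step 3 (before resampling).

step 1: w=[0.1877, 0.2020, 0.2141, 0.3962, 0.0000, 0.0000]  mean=-1.2798  Neff=3.5864  idx=[0, 1, 2, 3, 3, 3]
step 2: w=[0.0097, 0.0117, 0.0137, 0.3216, 0.3216, 0.3216]  mean=-0.4887  Neff=3.2180  idx=[3, 3, 4, 4, 5, 5]
step 3: w=[0.1667, 0.1667, 0.1667, 0.1667, 0.1667, 0.1667]  mean=-0.4400  Neff=6.0000  idx=[0, 1, 2, 3, 4, 5]

post_mean = -0.4400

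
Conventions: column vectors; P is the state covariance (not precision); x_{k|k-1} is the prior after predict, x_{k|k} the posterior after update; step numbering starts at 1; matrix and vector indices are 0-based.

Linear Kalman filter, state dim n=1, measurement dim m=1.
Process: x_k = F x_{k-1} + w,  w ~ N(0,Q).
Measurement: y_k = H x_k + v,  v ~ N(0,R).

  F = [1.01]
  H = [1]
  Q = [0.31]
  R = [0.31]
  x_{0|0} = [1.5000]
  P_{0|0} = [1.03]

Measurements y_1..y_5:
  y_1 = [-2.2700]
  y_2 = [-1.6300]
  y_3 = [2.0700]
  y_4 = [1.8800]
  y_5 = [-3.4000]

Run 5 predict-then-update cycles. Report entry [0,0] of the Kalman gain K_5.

step 1: x^-=[1.5150]  P^-=[1.3607]  S=[1.6707]  K=[0.8144]  nu=[-3.7850]  x^+=[-1.5677]  P^+=[0.2525]
step 2: x^-=[-1.5834]  P^-=[0.5676]  S=[0.8776]  K=[0.6467]  nu=[-0.0466]  x^+=[-1.6135]  P^+=[0.2005]
step 3: x^-=[-1.6297]  P^-=[0.5145]  S=[0.8245]  K=[0.6240]  nu=[3.6997]  x^+=[0.6790]  P^+=[0.1934]
step 4: x^-=[0.6858]  P^-=[0.5073]  S=[0.8173]  K=[0.6207]  nu=[1.1942]  x^+=[1.4271]  P^+=[0.1924]
step 5: x^-=[1.4413]  P^-=[0.5063]  S=[0.8163]  K=[0.6202]  nu=[-4.8413]  x^+=[-1.5614]  P^+=[0.1923]

K[0,0] = 0.6202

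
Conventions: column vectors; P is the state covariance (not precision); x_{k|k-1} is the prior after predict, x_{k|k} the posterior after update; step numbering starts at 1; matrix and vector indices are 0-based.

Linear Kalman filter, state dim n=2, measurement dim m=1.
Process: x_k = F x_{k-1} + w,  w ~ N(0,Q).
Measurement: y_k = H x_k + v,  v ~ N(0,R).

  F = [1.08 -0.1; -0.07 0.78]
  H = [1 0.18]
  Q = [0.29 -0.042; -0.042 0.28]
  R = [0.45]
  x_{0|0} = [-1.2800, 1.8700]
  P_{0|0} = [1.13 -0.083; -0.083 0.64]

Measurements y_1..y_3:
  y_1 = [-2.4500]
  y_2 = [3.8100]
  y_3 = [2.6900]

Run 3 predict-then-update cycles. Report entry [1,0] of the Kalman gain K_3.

step 1: x^-=[-1.5694, 1.5482]  P^-=[1.6324 -0.2478; -0.2478 0.6840]  S=[2.0153]  K=[0.7878; -0.0619]  nu=[-1.1593]  x^+=[-2.4827, 1.6200]  P^+=[0.3815 -0.1496; -0.1496 0.6763]
step 2: x^-=[-2.8433, 1.4374]  P^-=[0.7740 -0.2506; -0.2506 0.7096]  S=[1.1568]  K=[0.6301; -0.1062]  nu=[6.3946]  x^+=[1.1860, 0.7579]  P^+=[0.3147 -0.1732; -0.1732 0.6966]
step 3: x^-=[1.2050, 0.5082]  P^-=[0.7015 -0.2672; -0.2672 0.7243]  S=[1.0787]  K=[0.6057; -0.1269]  nu=[1.3935]  x^+=[2.0491, 0.3314]  P^+=[0.3057 -0.1843; -0.1843 0.7069]

K[1,0] = -0.1269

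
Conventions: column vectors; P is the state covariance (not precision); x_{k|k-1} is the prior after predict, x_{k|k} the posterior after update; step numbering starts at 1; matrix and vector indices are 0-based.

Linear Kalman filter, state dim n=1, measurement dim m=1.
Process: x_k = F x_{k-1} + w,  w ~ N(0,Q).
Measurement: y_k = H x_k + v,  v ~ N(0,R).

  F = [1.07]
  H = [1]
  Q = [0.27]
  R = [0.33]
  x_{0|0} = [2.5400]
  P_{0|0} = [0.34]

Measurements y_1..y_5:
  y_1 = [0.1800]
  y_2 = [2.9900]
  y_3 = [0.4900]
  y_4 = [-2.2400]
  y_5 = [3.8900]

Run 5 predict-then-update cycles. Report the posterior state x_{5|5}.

step 1: x^-=[2.7178]  P^-=[0.6593]  S=[0.9893]  K=[0.6664]  nu=[-2.5378]  x^+=[1.0266]  P^+=[0.2199]
step 2: x^-=[1.0984]  P^-=[0.5218]  S=[0.8518]  K=[0.6126]  nu=[1.8916]  x^+=[2.2572]  P^+=[0.2022]
step 3: x^-=[2.4152]  P^-=[0.5014]  S=[0.8314]  K=[0.6031]  nu=[-1.9252]  x^+=[1.2541]  P^+=[0.1990]
step 4: x^-=[1.3419]  P^-=[0.4979]  S=[0.8279]  K=[0.6014]  nu=[-3.5819]  x^+=[-0.8122]  P^+=[0.1985]
step 5: x^-=[-0.8691]  P^-=[0.4972]  S=[0.8272]  K=[0.6011]  nu=[4.7591]  x^+=[1.9915]  P^+=[0.1984]

x_post = [1.9915]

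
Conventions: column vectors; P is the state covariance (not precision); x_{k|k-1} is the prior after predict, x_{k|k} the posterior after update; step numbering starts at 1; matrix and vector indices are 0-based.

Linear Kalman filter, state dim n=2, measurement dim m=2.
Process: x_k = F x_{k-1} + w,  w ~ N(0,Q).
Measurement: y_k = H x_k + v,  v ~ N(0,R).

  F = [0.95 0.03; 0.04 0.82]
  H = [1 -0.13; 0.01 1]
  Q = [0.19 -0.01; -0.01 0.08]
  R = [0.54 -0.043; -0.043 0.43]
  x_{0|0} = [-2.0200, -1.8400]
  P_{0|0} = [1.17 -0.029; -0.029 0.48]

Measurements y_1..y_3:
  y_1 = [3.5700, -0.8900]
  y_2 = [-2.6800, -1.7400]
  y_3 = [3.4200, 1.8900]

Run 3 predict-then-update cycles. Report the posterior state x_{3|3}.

step 1: x^-=[-1.9742, -1.5896]  P^-=[1.2447 0.0236; 0.0236 0.4027]  S=[1.7854 -0.0593; -0.0593 0.8333]  K=[0.6985 0.0930; -0.0000 0.4836]  nu=[5.3376, 0.7193]  x^+=[1.8212, -1.2419]  P^+=[0.3740 0.0062; 0.0062 0.2079]
step 2: x^-=[1.6929, -0.9455]  P^-=[0.5281 0.0142; 0.0142 0.2208]  S=[1.0681 -0.0523; -0.0523 0.6511]  K=[0.4961 0.0697; 0.0030 0.3395]  nu=[-4.4958, -0.8114]  x^+=[-0.5940, -1.2346]  P^+=[0.2657 0.0060; 0.0060 0.1458]
step 3: x^-=[-0.6013, -1.0361]  P^-=[0.4302 0.0084; 0.0084 0.1789]  S=[0.9711 -0.0536; -0.0536 0.6091]  K=[0.4452 0.0600; 0.0009 0.2939]  nu=[3.8866, 2.9321]  x^+=[1.3050, -0.1710]  P^+=[0.2384 0.0043; 0.0043 0.1263]

x_post = [1.3050, -0.1710]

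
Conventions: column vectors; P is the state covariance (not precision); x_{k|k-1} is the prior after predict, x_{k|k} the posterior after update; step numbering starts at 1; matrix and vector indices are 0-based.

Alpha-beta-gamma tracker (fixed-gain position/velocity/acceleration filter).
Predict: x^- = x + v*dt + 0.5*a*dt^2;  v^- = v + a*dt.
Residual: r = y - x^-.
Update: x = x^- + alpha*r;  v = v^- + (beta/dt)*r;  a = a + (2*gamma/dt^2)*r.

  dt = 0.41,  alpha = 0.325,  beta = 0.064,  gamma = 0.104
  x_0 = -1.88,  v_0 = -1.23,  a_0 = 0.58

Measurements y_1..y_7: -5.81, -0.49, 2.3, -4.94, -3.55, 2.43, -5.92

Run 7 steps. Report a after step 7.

step 1: x_pred=-2.3356  r=-3.4744  x^+=-3.4647  v^+=-1.5346  a^+=-3.7191
step 2: x_pred=-4.4065  r=3.9165  x^+=-3.1336  v^+=-2.4480  a^+=1.1270
step 3: x_pred=-4.0426  r=6.3426  x^+=-1.9813  v^+=-0.9959  a^+=8.9751
step 4: x_pred=-1.6352  r=-3.3048  x^+=-2.7093  v^+=2.1680  a^+=4.8859
step 5: x_pred=-1.4097  r=-2.1403  x^+=-2.1053  v^+=3.8371  a^+=2.2376
step 6: x_pred=-0.3440  r=2.7740  x^+=0.5575  v^+=5.1876  a^+=5.6701
step 7: x_pred=3.1610  r=-9.0810  x^+=0.2097  v^+=6.0948  a^+=-5.5664

a_post = -5.5664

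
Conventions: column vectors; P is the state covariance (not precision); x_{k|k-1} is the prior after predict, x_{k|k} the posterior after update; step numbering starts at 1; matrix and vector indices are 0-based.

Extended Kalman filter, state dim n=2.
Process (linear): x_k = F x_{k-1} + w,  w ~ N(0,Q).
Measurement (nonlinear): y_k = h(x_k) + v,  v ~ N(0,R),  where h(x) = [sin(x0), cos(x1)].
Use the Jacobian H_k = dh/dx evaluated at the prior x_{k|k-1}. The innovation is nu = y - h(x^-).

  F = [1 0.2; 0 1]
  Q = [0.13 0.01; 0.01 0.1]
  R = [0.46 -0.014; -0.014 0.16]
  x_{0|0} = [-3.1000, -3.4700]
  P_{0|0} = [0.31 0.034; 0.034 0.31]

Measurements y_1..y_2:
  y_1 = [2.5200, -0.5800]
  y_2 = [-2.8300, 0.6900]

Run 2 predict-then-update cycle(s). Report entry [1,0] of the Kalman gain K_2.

K[1,0] = 0.0421

step 1: x^-=[-3.7940, -3.4700]  P^-=[0.4660 0.1060; 0.1060 0.4100]  H_jac=[-0.7946 0.0000; 0.0000 -0.3225]  S=[0.7542 0.0132; 0.0132 0.2027]  K=[-0.4886 -0.1370; -0.1004 -0.6460]  nu=[1.9129, 0.3666]  x^+=[-4.7788, -3.8989]  P^+=[0.2804 0.0467; 0.0467 0.3161]
step 2: x^-=[-5.5585, -3.8989]  P^-=[0.4417 0.1200; 0.1200 0.4161]  H_jac=[0.7487 0.0000; 0.0000 -0.6869]  S=[0.7076 -0.0757; -0.0757 0.3564]  K=[0.4530 -0.1350; 0.0421 -0.7932]  nu=[-3.4929, 1.4167]  x^+=[-7.3319, -5.1695]  P^+=[0.2808 0.0407; 0.0407 0.1856]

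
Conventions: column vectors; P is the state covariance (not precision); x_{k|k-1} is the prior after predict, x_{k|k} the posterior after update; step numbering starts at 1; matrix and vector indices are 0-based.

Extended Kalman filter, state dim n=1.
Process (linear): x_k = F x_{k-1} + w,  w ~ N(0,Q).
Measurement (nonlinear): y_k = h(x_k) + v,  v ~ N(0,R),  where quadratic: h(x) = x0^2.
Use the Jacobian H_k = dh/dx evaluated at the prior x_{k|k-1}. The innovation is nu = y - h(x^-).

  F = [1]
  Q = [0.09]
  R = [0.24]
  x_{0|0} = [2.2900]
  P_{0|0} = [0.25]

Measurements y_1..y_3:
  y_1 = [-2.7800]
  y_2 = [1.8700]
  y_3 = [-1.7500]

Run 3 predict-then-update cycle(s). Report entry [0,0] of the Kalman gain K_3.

K[0,0] = 0.3481

step 1: x^-=[2.2900]  P^-=[0.3400]  H_jac=[4.5800]  S=[7.3720]  K=[0.2112]  nu=[-8.0241]  x^+=[0.5951]  P^+=[0.0111]
step 2: x^-=[0.5951]  P^-=[0.1011]  H_jac=[1.1901]  S=[0.3831]  K=[0.3139]  nu=[1.5159]  x^+=[1.0709]  P^+=[0.0633]
step 3: x^-=[1.0709]  P^-=[0.1533]  H_jac=[2.1419]  S=[0.9433]  K=[0.3481]  nu=[-2.8969]  x^+=[0.0625]  P^+=[0.0390]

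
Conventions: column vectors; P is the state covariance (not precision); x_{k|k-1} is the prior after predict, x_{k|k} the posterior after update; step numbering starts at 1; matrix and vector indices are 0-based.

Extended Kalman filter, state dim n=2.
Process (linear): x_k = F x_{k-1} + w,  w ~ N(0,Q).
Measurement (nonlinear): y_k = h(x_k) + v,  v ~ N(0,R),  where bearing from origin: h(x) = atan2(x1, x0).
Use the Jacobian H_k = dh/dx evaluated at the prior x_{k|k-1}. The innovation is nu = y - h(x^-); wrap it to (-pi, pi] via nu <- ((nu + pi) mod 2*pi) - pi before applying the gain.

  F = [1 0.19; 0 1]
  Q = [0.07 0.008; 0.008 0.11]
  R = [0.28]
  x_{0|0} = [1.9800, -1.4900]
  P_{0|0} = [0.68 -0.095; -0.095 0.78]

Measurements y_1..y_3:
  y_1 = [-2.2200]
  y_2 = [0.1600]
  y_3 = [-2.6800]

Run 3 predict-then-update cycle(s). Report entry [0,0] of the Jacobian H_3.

step 1: x^-=[1.6969, -1.4900]  P^-=[0.7421 0.0612; 0.0612 0.8900]  H_jac=[0.2922 0.3328]  S=[0.4538]  K=[0.5227; 0.6920]  nu=[-1.4994]  x^+=[0.9132, -2.5276]  P^+=[0.6181 -0.1029; -0.1029 0.6727]
step 2: x^-=[0.4330, -2.5276]  P^-=[0.6733 0.0329; 0.0329 0.7827]  H_jac=[0.3844 0.0658]  S=[0.3845]  K=[0.6786; 0.1669]  nu=[1.5612]  x^+=[1.4924, -2.2671]  P^+=[0.4962 -0.0107; -0.0107 0.7720]
step 3: x^-=[1.0616, -2.2671]  P^-=[0.5900 0.1440; 0.1440 0.8820]  H_jac=[0.3618 0.1694]  S=[0.4002]  K=[0.5943; 0.5035]  nu=[-1.5471]  x^+=[0.1421, -3.0462]  P^+=[0.4487 0.0242; 0.0242 0.7805]

H_jac[0,0] = 0.3618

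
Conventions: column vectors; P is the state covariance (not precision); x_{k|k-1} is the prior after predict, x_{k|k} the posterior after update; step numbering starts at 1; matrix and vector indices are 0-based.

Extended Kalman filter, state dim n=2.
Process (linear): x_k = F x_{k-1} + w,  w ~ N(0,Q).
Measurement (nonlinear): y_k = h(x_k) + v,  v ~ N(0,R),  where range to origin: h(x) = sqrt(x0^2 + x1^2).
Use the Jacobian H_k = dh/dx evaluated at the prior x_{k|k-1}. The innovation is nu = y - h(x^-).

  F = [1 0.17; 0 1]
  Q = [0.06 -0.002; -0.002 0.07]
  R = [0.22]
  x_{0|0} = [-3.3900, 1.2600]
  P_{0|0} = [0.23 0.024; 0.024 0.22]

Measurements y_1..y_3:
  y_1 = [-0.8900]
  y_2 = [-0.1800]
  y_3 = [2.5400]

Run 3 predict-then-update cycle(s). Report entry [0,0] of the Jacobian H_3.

step 1: x^-=[-3.1758, 1.2600]  P^-=[0.3045 0.0594; 0.0594 0.2900]  H_jac=[-0.9295 0.3688]  S=[0.4818]  K=[-0.5420; 0.1074]  nu=[-4.3066]  x^+=[-0.8416, 0.7976]  P^+=[0.1630 0.0874; 0.0874 0.2844]
step 2: x^-=[-0.7060, 0.7976]  P^-=[0.2609 0.1338; 0.1338 0.3544]  H_jac=[-0.6628 0.7488]  S=[0.4006]  K=[-0.1816; 0.4412]  nu=[-1.2452]  x^+=[-0.4798, 0.2482]  P^+=[0.2477 0.1659; 0.1659 0.2765]
step 3: x^-=[-0.4376, 0.2482]  P^-=[0.3721 0.2109; 0.2109 0.3465]  H_jac=[-0.8698 0.4934]  S=[0.4049]  K=[-0.5425; -0.0309]  nu=[2.0369]  x^+=[-1.5425, 0.1853]  P^+=[0.2530 0.2041; 0.2041 0.3461]

H_jac[0,0] = -0.8698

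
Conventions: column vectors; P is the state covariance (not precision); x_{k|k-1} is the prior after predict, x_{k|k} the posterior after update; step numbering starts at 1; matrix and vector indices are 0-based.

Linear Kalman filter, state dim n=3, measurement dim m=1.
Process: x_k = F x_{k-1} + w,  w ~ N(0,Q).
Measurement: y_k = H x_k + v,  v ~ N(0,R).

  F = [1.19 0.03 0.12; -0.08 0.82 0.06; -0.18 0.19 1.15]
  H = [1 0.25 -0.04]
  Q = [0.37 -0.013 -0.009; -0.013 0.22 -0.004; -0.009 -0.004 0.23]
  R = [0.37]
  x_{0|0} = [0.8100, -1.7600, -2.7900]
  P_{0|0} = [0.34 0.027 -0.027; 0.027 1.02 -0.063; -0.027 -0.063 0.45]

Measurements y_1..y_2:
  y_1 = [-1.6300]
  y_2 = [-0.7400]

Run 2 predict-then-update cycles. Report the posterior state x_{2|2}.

step 1: x^-=[0.5763, -1.6754, -3.6887]  P^-=[0.8526 0.0013 -0.0479; 0.0013 0.9002 0.1291; -0.0479 0.1291 0.8548]  S=[1.2821]  K=[0.6667; 0.1725; -0.0389]  nu=[-1.9350]  x^+=[-0.7139, -2.0091, -3.6135]  P^+=[0.2827 -0.1462 -0.0147; -0.1462 0.8620 0.1377; -0.0147 0.1377 0.8528]
step 2: x^-=[-1.3434, -1.8072, -4.4087]  P^-=[0.7697 -0.1420 0.0089; -0.1420 0.8374 0.3500; 0.0089 0.3500 1.4744]  S=[1.1157]  K=[0.6577; 0.0478; 0.0335]  nu=[0.8788]  x^+=[-0.7653, -1.7651, -4.3793]  P^+=[0.2870 -0.1771 -0.0157; -0.1771 0.8348 0.3482; -0.0157 0.3482 1.4731]

x_post = [-0.7653, -1.7651, -4.3793]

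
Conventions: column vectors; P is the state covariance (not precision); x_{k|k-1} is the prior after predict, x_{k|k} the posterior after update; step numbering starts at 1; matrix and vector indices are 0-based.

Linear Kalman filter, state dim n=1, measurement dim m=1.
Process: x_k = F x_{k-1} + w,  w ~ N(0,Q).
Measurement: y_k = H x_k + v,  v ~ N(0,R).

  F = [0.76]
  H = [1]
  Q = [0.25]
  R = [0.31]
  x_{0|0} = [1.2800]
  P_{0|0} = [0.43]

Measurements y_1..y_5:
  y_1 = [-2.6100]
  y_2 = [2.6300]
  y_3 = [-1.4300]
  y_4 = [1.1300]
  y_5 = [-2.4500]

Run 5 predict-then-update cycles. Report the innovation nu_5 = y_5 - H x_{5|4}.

step 1: x^-=[0.9728]  P^-=[0.4984]  S=[0.8084]  K=[0.6165]  nu=[-3.5828]  x^+=[-1.2360]  P^+=[0.1911]
step 2: x^-=[-0.9394]  P^-=[0.3604]  S=[0.6704]  K=[0.5376]  nu=[3.5694]  x^+=[0.9795]  P^+=[0.1667]
step 3: x^-=[0.7444]  P^-=[0.3463]  S=[0.6563]  K=[0.5276]  nu=[-2.1744]  x^+=[-0.4029]  P^+=[0.1636]
step 4: x^-=[-0.3062]  P^-=[0.3445]  S=[0.6545]  K=[0.5263]  nu=[1.4362]  x^+=[0.4497]  P^+=[0.1632]
step 5: x^-=[0.3418]  P^-=[0.3442]  S=[0.6542]  K=[0.5262]  nu=[-2.7918]  x^+=[-1.1272]  P^+=[0.1631]

innov = [-2.7918]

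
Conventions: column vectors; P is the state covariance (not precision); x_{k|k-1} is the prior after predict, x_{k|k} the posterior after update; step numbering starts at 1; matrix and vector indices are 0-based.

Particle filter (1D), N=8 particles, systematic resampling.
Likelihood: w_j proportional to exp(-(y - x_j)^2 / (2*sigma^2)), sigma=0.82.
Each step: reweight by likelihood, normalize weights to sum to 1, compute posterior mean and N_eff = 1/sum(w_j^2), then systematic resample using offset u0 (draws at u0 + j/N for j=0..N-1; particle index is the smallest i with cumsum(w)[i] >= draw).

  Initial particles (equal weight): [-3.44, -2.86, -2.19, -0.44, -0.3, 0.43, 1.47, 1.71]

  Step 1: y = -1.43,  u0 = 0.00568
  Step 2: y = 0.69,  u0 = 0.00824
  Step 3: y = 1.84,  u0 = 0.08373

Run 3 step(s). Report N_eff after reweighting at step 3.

step 1: w=[0.0265, 0.1171, 0.3485, 0.2584, 0.2072, 0.0409, 0.0010, 0.0004]  mean=-1.3456  Neff=4.0444  idx=[0, 1, 2, 2, 3, 3, 4, 4]
step 2: w=[0.0000, 0.0000, 0.0012, 0.0012, 0.2220, 0.2220, 0.2768, 0.2768]  mean=-0.3668  Neff=3.9717  idx=[4, 4, 5, 5, 6, 6, 7, 7]
step 3: w=[0.0967, 0.0967, 0.0967, 0.0967, 0.1533, 0.1533, 0.1533, 0.1533]  mean=-0.3542  Neff=7.6109  idx=[0, 2, 3, 4, 5, 6, 6, 7]

N_eff = 7.6109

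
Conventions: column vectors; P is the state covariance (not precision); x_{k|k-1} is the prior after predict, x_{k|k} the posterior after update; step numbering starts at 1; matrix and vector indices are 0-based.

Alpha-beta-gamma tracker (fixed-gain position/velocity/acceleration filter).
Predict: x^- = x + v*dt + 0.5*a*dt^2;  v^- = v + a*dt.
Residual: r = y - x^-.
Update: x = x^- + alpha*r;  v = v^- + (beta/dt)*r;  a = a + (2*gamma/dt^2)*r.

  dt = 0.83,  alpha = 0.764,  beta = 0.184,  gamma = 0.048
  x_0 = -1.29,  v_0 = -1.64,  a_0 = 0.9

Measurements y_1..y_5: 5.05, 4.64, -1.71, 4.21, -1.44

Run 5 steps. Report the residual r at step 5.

step 1: x_pred=-2.3412  r=7.3912  x^+=3.3057  v^+=0.7455  a^+=1.9300
step 2: x_pred=4.5893  r=0.0507  x^+=4.6280  v^+=2.3587  a^+=1.9371
step 3: x_pred=7.2529  r=-8.9629  x^+=0.4053  v^+=1.9795  a^+=0.6880
step 4: x_pred=2.2852  r=1.9248  x^+=3.7557  v^+=2.9772  a^+=0.9563
step 5: x_pred=6.5562  r=-7.9962  x^+=0.4471  v^+=1.9983  a^+=-0.1580

resid = -7.9962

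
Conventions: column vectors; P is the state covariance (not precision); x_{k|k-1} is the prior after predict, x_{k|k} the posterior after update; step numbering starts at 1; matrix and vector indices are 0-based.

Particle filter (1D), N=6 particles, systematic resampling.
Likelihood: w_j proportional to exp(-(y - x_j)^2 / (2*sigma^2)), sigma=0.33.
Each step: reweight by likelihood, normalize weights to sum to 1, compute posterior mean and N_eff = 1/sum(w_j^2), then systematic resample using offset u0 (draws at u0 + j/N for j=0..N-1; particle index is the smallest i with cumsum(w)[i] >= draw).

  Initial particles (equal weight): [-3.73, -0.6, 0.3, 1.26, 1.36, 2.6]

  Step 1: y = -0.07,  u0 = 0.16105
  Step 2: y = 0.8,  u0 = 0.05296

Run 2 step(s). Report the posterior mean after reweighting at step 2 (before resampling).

post_mean = 0.2998

step 1: w=[0.0000, 0.3403, 0.6592, 0.0004, 0.0001, 0.0000]  mean=-0.0058  Neff=1.8169  idx=[1, 1, 2, 2, 2, 2]
step 2: w=[0.0001, 0.0001, 0.2500, 0.2500, 0.2500, 0.2500]  mean=0.2998  Neff=4.0016  idx=[2, 2, 3, 4, 4, 5]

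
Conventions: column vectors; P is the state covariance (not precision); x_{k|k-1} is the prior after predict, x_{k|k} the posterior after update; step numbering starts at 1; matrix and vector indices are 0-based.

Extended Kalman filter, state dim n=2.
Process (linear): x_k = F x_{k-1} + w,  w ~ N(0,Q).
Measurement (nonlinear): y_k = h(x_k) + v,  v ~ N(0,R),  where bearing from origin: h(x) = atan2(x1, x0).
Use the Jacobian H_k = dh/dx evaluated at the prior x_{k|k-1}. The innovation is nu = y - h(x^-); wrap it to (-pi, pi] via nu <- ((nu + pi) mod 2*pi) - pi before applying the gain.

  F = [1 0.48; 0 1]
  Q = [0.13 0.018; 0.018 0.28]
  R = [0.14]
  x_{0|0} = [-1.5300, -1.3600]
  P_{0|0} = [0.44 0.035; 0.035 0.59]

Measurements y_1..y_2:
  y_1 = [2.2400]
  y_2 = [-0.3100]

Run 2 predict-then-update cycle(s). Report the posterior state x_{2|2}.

step 1: x^-=[-2.1828, -1.3600]  P^-=[0.7395 0.3362; 0.3362 0.8700]  H_jac=[0.2056 -0.3300]  S=[0.2204]  K=[0.1865; -0.9891]  nu=[-1.4588]  x^+=[-2.4549, 0.0829]  P^+=[0.7319 0.3769; 0.3769 0.6544]
step 2: x^-=[-2.4151, 0.0829]  P^-=[1.3744 0.7090; 0.7090 0.9344]  H_jac=[-0.0142 -0.4136]  S=[0.3084]  K=[-1.0139; -1.2856]  nu=[2.8659]  x^+=[-5.3209, -3.6015]  P^+=[1.0574 0.3070; 0.3070 0.4247]

x_post = [-5.3209, -3.6015]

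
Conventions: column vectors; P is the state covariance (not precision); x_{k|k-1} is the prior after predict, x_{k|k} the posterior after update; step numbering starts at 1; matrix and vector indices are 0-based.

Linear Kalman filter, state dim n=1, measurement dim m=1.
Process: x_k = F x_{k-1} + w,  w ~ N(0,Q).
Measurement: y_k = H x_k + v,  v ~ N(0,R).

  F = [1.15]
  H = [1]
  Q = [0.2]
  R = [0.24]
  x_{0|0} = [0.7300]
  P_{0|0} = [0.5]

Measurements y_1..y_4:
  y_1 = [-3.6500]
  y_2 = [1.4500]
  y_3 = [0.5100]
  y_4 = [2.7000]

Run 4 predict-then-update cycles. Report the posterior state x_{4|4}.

x_post = [1.8019]

step 1: x^-=[0.8395]  P^-=[0.8612]  S=[1.1012]  K=[0.7821]  nu=[-4.4895]  x^+=[-2.6716]  P^+=[0.1877]
step 2: x^-=[-3.0723]  P^-=[0.4482]  S=[0.6882]  K=[0.6513]  nu=[4.5223]  x^+=[-0.1270]  P^+=[0.1563]
step 3: x^-=[-0.1461]  P^-=[0.4067]  S=[0.6467]  K=[0.6289]  nu=[0.6561]  x^+=[0.2665]  P^+=[0.1509]
step 4: x^-=[0.3065]  P^-=[0.3996]  S=[0.6396]  K=[0.6248]  nu=[2.3935]  x^+=[1.8019]  P^+=[0.1499]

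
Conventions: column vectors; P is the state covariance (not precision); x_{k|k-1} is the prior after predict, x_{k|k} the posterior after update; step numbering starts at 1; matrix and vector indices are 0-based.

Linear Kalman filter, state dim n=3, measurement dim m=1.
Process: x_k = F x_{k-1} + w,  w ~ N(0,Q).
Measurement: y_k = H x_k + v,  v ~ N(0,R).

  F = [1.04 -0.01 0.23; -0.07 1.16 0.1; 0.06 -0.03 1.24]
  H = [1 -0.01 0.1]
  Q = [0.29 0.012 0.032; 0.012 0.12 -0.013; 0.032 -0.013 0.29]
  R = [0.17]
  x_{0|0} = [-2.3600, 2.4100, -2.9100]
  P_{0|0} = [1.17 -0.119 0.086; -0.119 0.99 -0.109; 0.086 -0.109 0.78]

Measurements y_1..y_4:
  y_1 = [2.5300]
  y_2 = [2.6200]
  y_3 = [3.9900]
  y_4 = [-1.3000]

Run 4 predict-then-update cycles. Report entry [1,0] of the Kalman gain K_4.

K[1,0] = 0.1188

step 1: x^-=[-3.1478, 2.6698, -3.8223]  P^-=[1.6410 -0.2318 0.4457; -0.2318 1.4585 -0.1276; 0.4457 -0.1276 1.5158]  S=[1.9203]  K=[0.8790; -0.1349; 0.3117]  nu=[6.0867]  x^+=[2.2021, 1.8485, -1.9249]  P^+=[0.1574 -0.0040 -0.0804; -0.0040 1.4235 -0.0468; -0.0804 -0.0468 1.3292]
step 2: x^-=[1.8290, 1.7976, -2.3103]  P^-=[0.4926 -0.0098 0.3176; -0.0098 2.0405 0.0406; 0.3176 0.0406 2.3271]  S=[0.7497]  K=[0.6995; -0.0348; 0.7335]  nu=[1.0400]  x^+=[2.5565, 1.7614, -1.5474]  P^+=[0.1257 0.0085 -0.0671; 0.0085 2.0396 0.0598; -0.0671 0.0598 1.9238]
step 3: x^-=[2.2853, 1.7095, -1.8182]  P^-=[0.4954 0.0437 0.5003; 0.0437 2.8978 0.2459; 0.5003 0.2459 3.2358]  S=[0.7967]  K=[0.6840; 0.0493; 1.0309]  nu=[1.9037]  x^+=[3.5874, 1.8034, 0.1443]  P^+=[0.1226 0.0168 -0.0616; 0.0168 2.8958 0.2054; -0.0616 0.2054 2.3890]
step 4: x^-=[3.7461, 1.8552, 0.3401]  P^-=[0.5185 0.0939 0.6371; 0.0939 4.0869 0.4829; 0.6371 0.4829 3.9419]  S=[0.8529]  K=[0.6815; 0.1188; 1.2035]  nu=[-5.0615]  x^+=[0.2965, 1.2540, -5.7512]  P^+=[0.1224 0.0248 -0.0625; 0.0248 4.0749 0.3610; -0.0625 0.3610 2.7066]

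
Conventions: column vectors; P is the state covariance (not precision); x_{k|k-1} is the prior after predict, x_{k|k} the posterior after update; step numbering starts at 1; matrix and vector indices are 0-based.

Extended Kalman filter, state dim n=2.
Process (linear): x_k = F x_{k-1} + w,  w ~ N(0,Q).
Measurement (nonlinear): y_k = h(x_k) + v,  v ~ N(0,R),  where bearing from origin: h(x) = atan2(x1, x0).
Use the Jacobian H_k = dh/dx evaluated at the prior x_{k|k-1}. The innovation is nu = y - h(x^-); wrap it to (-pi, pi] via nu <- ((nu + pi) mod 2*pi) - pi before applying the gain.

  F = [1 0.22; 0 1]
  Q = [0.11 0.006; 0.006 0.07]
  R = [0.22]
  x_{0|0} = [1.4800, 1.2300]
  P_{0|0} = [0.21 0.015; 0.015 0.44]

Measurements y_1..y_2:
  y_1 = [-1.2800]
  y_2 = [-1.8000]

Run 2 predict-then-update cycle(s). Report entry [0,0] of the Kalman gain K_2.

K[0,0] = 0.2891

step 1: x^-=[1.7506, 1.2300]  P^-=[0.3479 0.1178; 0.1178 0.5100]  H_jac=[-0.2687 0.3824]  S=[0.2955]  K=[-0.1639; 0.5529]  nu=[-1.8925]  x^+=[2.0608, 0.1836]  P^+=[0.3400 0.1446; 0.1446 0.4197]
step 2: x^-=[2.1012, 0.1836]  P^-=[0.5339 0.2429; 0.2429 0.4897]  H_jac=[-0.0413 0.4723]  S=[0.3207]  K=[0.2891; 0.6900]  nu=[-1.8872]  x^+=[1.5557, -1.1184]  P^+=[0.5071 0.1789; 0.1789 0.3370]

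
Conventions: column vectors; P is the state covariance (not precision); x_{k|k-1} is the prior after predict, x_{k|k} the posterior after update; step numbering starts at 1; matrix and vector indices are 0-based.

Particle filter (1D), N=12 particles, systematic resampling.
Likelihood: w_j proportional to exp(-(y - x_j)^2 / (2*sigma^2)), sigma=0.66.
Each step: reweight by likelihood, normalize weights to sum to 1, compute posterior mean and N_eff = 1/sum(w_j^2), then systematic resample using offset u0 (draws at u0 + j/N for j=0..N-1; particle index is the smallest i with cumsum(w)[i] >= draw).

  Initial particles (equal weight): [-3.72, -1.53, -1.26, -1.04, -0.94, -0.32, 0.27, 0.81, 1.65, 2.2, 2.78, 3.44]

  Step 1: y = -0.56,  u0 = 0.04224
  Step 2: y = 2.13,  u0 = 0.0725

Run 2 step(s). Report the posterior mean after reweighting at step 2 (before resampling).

post_mean = 0.2372

step 1: w=[0.0000, 0.0842, 0.1413, 0.1903, 0.2100, 0.2321, 0.1124, 0.0288, 0.0009, 0.0000, 0.0000, 0.0000]  mean=-0.7212  Neff=5.7242  idx=[1, 2, 2, 3, 3, 4, 4, 4, 5, 5, 6, 6]
step 2: w=[0.0000, 0.0000, 0.0000, 0.0002, 0.0002, 0.0005, 0.0005, 0.0005, 0.0256, 0.0256, 0.4734, 0.4734]  mean=0.2372  Neff=2.2247  idx=[10, 10, 10, 10, 10, 10, 11, 11, 11, 11, 11, 11]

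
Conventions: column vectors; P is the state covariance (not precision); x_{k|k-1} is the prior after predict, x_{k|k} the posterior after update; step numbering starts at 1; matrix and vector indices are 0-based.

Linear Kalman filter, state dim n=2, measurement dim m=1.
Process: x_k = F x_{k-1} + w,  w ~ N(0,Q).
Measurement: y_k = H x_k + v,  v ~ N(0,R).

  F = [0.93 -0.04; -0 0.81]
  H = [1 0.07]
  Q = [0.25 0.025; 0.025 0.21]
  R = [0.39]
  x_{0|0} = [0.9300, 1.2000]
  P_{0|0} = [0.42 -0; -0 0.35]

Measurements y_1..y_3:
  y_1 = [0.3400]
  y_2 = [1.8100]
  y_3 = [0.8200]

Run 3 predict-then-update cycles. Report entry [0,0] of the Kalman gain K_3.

K[0,0] = 0.5256

step 1: x^-=[0.8169, 0.9720]  P^-=[0.6138 0.0137; 0.0137 0.4396]  S=[1.0079]  K=[0.6100; 0.0441]  nu=[-0.5449]  x^+=[0.4845, 0.9480]  P^+=[0.2388 -0.0134; -0.0134 0.4377]
step 2: x^-=[0.4127, 0.7679]  P^-=[0.4583 0.0007; 0.0007 0.4972]  S=[0.8508]  K=[0.5387; 0.0417]  nu=[1.3436]  x^+=[1.1364, 0.8239]  P^+=[0.2114 -0.0184; -0.0184 0.4957]
step 3: x^-=[1.0239, 0.6674]  P^-=[0.4350 -0.0049; -0.0049 0.5352]  S=[0.8269]  K=[0.5256; 0.0393]  nu=[-0.2506]  x^+=[0.8922, 0.6575]  P^+=[0.2065 -0.0220; -0.0220 0.5339]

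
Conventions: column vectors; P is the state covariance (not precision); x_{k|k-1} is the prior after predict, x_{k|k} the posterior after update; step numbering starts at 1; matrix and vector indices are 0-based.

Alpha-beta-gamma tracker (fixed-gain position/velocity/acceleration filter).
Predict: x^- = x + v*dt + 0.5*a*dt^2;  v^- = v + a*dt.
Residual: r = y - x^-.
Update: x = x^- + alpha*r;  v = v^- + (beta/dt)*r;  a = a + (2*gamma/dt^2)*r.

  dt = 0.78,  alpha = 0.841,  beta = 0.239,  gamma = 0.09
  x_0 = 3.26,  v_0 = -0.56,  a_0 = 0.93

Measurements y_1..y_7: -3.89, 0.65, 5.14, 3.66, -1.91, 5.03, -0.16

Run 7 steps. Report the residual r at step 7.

step 1: x_pred=3.1061  r=-6.9961  x^+=-2.7776  v^+=-1.9783  a^+=-1.1399
step 2: x_pred=-4.6674  r=5.3174  x^+=-0.1955  v^+=-1.2381  a^+=0.4333
step 3: x_pred=-1.0293  r=6.1693  x^+=4.1591  v^+=0.9903  a^+=2.2586
step 4: x_pred=5.6186  r=-1.9586  x^+=3.9714  v^+=2.1519  a^+=1.6791
step 5: x_pred=6.1607  r=-8.0707  x^+=-0.6268  v^+=0.9887  a^+=-0.7086
step 6: x_pred=-0.0712  r=5.1012  x^+=4.2189  v^+=1.9990  a^+=0.8006
step 7: x_pred=6.0217  r=-6.1817  x^+=0.8229  v^+=0.7293  a^+=-1.0283

resid = -6.1817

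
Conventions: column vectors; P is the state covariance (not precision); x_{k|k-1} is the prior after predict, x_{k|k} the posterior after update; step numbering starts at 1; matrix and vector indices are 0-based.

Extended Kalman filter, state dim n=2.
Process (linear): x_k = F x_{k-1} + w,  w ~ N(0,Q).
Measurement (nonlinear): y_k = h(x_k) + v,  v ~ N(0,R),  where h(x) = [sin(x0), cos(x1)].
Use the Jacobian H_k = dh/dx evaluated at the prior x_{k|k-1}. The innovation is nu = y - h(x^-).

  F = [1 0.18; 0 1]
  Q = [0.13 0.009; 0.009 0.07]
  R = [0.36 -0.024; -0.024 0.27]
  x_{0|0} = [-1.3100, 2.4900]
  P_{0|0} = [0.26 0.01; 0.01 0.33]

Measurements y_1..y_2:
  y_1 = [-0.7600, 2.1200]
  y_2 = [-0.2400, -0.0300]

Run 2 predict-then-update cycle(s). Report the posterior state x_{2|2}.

x_post = [-0.5428, 1.2155]

step 1: x^-=[-0.8618, 2.4900]  P^-=[0.4043 0.0784; 0.0784 0.4000]  H_jac=[0.6511 0.0000; 0.0000 -0.6065]  S=[0.5314 -0.0550; -0.0550 0.4171]  K=[0.4903 -0.0494; 0.0364 -0.5768]  nu=[-0.0010, 2.9151]  x^+=[-1.0063, 0.8086]  P^+=[0.2729 0.0414; 0.0414 0.2582]
step 2: x^-=[-0.8607, 0.8086]  P^-=[0.4262 0.0969; 0.0969 0.3282]  H_jac=[0.6519 0.0000; 0.0000 -0.7233]  S=[0.5411 -0.0697; -0.0697 0.4417]  K=[0.5032 -0.0793; 0.0485 -0.5298]  nu=[0.5183, -0.7205]  x^+=[-0.5428, 1.2155]  P^+=[0.2808 0.0463; 0.0463 0.1994]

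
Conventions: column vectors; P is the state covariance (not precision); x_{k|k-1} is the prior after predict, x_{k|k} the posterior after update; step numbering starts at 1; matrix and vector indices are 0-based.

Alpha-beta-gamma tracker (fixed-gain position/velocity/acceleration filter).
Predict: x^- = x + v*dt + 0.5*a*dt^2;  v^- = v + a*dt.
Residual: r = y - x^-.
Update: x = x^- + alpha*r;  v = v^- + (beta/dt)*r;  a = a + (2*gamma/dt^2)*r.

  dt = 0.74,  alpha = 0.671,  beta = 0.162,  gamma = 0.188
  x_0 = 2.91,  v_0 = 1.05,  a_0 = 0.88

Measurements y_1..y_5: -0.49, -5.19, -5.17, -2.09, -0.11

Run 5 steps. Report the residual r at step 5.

step 1: x_pred=3.9279  r=-4.4179  x^+=0.9635  v^+=0.7340  a^+=-2.1535
step 2: x_pred=0.9171  r=-6.1071  x^+=-3.1808  v^+=-2.1965  a^+=-6.3468
step 3: x_pred=-6.5440  r=1.3740  x^+=-5.6220  v^+=-6.5924  a^+=-5.4034
step 4: x_pred=-11.9798  r=9.8898  x^+=-5.3438  v^+=-8.4258  a^+=1.3873
step 5: x_pred=-11.1990  r=11.0890  x^+=-3.7583  v^+=-4.9716  a^+=9.0014

resid = 11.0890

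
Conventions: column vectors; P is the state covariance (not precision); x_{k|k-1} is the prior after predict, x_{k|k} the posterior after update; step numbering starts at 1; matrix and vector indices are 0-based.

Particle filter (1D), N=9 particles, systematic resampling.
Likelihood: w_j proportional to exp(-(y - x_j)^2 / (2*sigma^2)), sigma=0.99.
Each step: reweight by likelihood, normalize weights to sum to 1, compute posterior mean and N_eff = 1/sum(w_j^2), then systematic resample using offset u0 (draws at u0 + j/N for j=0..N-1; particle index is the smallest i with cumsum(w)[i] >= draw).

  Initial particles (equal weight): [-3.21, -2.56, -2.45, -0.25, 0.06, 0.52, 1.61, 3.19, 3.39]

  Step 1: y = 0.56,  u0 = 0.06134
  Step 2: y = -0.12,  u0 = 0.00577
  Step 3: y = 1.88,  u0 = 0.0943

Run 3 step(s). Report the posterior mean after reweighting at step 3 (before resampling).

post_mean = 0.2807

step 1: w=[0.0002, 0.0022, 0.0030, 0.2216, 0.2727, 0.3095, 0.1765, 0.0091, 0.0052]  mean=0.4390  Neff=3.9916  idx=[3, 3, 4, 4, 5, 5, 5, 6, 6]
step 2: w=[0.1454, 0.1454, 0.1442, 0.1442, 0.1190, 0.1190, 0.1190, 0.0319, 0.0319]  mean=0.2328  Neff=7.7877  idx=[0, 0, 1, 2, 3, 3, 4, 5, 6]
step 3: w=[0.0490, 0.0490, 0.0490, 0.0915, 0.0915, 0.0915, 0.1929, 0.1929, 0.1929]  mean=0.2807  Neff=6.9482  idx=[1, 3, 4, 6, 6, 7, 7, 8, 8]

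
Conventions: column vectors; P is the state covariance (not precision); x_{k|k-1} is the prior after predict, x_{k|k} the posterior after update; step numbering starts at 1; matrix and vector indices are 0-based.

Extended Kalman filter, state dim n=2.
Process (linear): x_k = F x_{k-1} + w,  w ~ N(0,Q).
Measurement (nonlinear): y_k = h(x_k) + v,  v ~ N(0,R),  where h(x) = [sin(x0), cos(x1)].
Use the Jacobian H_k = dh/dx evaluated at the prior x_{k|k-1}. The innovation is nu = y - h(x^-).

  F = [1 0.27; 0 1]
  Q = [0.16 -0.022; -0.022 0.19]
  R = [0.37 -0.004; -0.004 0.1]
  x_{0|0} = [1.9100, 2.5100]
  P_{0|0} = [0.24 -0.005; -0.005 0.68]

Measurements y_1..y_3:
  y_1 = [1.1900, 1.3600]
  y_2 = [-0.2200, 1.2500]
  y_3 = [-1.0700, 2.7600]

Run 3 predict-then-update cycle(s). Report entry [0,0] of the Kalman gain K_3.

step 1: x^-=[2.5877, 2.5100]  P^-=[0.4469 0.1566; 0.1566 0.8700]  H_jac=[-0.8505 0.0000; 0.0000 -0.5904]  S=[0.6932 0.0746; 0.0746 0.4033]  K=[-0.5342 -0.1304; -0.0561 -1.2633]  nu=[0.6640, 2.1671]  x^+=[1.9504, -0.2650]  P^+=[0.2318 0.0185; 0.0185 0.2136]
step 2: x^-=[1.8788, -0.2650]  P^-=[0.4173 0.0541; 0.0541 0.4036]  H_jac=[-0.3032 0.0000; 0.0000 0.2619]  S=[0.4084 -0.0083; -0.0083 0.1277]  K=[-0.3080 0.0910; -0.0234 0.8263]  nu=[-1.1729, 0.2849]  x^+=[2.2661, -0.0021]  P^+=[0.3771 0.0395; 0.0395 0.3159]
step 3: x^-=[2.2655, -0.0021]  P^-=[0.5814 0.1027; 0.1027 0.5059]  H_jac=[-0.6401 0.0000; 0.0000 0.0021]  S=[0.6082 -0.0041; -0.0041 0.1000]  K=[-0.6120 -0.0232; -0.1081 0.0063]  nu=[-1.8383, 1.7600]  x^+=[3.3498, 0.2076]  P^+=[0.3536 0.0625; 0.0625 0.4987]

K[0,0] = -0.6120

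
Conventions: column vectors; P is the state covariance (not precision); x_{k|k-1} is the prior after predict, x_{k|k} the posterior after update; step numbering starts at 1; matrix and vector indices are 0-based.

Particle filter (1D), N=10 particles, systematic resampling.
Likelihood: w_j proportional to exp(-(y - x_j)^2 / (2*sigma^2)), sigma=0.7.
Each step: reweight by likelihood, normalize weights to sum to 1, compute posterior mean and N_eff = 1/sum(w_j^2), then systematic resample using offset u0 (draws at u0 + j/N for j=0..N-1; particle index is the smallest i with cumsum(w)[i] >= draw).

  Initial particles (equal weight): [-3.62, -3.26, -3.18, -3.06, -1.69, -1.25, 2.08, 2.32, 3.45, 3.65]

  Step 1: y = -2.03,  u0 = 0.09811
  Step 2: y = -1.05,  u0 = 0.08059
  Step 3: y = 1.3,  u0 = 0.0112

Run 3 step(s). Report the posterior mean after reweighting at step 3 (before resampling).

post_mean = -1.2838

step 1: w=[0.0328, 0.0923, 0.1121, 0.1464, 0.3841, 0.2323, 0.0000, 0.0000, 0.0000, 0.0000]  mean=-2.1635  Neff=4.0798  idx=[1, 2, 3, 4, 4, 4, 4, 5, 5, 5]
step 2: w=[0.0012, 0.0018, 0.0029, 0.1187, 0.1187, 0.1187, 0.1187, 0.1731, 0.1731, 0.1731]  mean=-1.4701  Neff=6.8374  idx=[3, 4, 5, 6, 6, 7, 8, 8, 9, 9]
step 3: w=[0.0153, 0.0153, 0.0153, 0.0153, 0.0153, 0.1847, 0.1847, 0.1847, 0.1847, 0.1847]  mean=-1.2838  Neff=5.8256  idx=[0, 5, 5, 6, 6, 7, 7, 8, 8, 9]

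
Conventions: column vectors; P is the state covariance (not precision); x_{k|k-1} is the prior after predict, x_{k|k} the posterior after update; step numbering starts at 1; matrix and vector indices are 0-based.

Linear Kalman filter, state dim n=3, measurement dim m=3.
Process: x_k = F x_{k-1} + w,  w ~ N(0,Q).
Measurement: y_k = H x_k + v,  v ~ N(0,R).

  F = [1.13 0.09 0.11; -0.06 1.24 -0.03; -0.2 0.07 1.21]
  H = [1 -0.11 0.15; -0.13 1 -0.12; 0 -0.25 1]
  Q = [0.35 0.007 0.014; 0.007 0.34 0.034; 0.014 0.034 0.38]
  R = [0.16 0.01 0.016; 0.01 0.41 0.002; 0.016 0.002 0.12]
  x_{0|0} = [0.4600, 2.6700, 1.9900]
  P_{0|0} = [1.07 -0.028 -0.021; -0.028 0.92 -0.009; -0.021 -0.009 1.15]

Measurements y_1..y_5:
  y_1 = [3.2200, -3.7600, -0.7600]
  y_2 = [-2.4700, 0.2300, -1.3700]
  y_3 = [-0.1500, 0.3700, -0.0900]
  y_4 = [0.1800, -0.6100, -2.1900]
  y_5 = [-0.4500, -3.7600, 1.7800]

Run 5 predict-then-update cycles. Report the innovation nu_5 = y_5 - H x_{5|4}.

step 1: x^-=[0.9790, 3.2235, 2.5028]  P^-=[1.7266 -0.0061 -0.1000; -0.0061 1.7642 0.0799; -0.1000 0.0799 2.1204]  S=[1.9243 -0.4259 0.2723; -0.4259 2.2132 -0.5984; 0.2723 -0.5984 2.3107]  K=[0.9185 0.0400 -0.1405; 0.0772 0.8208 0.0472; 0.0152 0.1884 0.9560]  nu=[2.2202, -6.5559, -2.4569]  x^+=[3.1012, -2.1018, -1.0475]  P^+=[0.1487 0.0458 0.0094; 0.0458 0.3550 0.0973; 0.0094 0.0973 0.1397]
step 2: x^-=[3.1999, -2.7609, -2.0349]  P^-=[0.5581 0.1126 0.0279; 0.1126 0.8725 0.1951; 0.0279 0.1951 0.6028]  S=[0.7194 -0.0272 0.1014; -0.0272 1.2254 -0.0875; 0.1014 -0.0875 0.6798]  K=[0.7817 0.0393 -0.1119; 0.0838 0.6858 0.0419; 0.0234 0.1571 0.8317]  nu=[-5.6684, 3.1627, -0.0254]  x^+=[-1.1036, -1.0681, -1.6915]  P^+=[0.1268 0.0413 0.0095; 0.0413 0.2973 0.0821; 0.0095 0.0821 0.1210]
step 3: x^-=[-1.5292, -1.2075, -1.9008]  P^-=[0.5282 0.0995 0.0282; 0.0995 0.7855 0.1688; 0.0282 0.1688 0.5719]  S=[0.6915 -0.0308 0.1018; -0.0308 1.1472 -0.0895; 0.1018 -0.0895 0.6565]  K=[0.7718 0.0361 -0.1097; 0.0797 0.6607 0.0358; 0.0234 0.1491 0.8234]  nu=[1.5315, 1.1506, 1.5089]  x^+=[-0.4712, -0.2711, -0.4510]  P^+=[0.1251 0.0397 0.0092; 0.0397 0.2863 0.0785; 0.0092 0.0785 0.1191]
step 4: x^-=[-0.6064, -0.2944, -0.4704]  P^-=[0.5254 0.0956 0.0273; 0.0956 0.7691 0.1630; 0.0273 0.1630 0.5685]  S=[0.6893 -0.0334 0.1018; -0.0334 1.1331 -0.0911; 0.1018 -0.0911 0.6551]  K=[0.7708 0.0351 -0.1097; 0.0781 0.6556 0.0343; 0.0230 0.1473 0.8226]  nu=[0.8246, -0.4509, -1.7932]  x^+=[0.2101, -0.5871, -1.9929]  P^+=[0.1249 0.0392 0.0090; 0.0392 0.2841 0.0777; 0.0090 0.0777 0.1188]
step 5: x^-=[-0.0347, -0.6809, -2.4945]  P^-=[0.5250 0.0946 0.0270; 0.0946 0.7658 0.1618; 0.0270 0.1618 0.5680]  S=[0.6890 -0.0341 0.1017; -0.0341 1.1303 -0.0914; 0.1017 -0.0914 0.6550]  K=[0.7707 0.0348 -0.1097; 0.0776 0.6546 0.0340; 0.0228 0.1469 0.8224]  nu=[-0.1161, -3.3830, 4.1043]  x^+=[-0.6924, -2.7647, 0.3813]  P^+=[0.1248 0.0391 0.0090; 0.0391 0.2836 0.0775; 0.0090 0.0775 0.1187]

innov = [-0.1161, -3.3830, 4.1043]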